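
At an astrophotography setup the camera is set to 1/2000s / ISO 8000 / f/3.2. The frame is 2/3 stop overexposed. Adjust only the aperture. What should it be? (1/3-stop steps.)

f/4

Overexposed by 2/3 stop → need 2/3 stop darker.
Aperture: f/3.2 → f/3.5 → f/4.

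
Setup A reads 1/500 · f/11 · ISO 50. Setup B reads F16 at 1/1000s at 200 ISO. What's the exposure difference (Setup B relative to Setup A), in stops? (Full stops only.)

same exposure (0 stops)

Aperture: f/11 → f/16 — 1 stop stopped down (darker).
Shutter speed: 1/500 → 1/1000 — 1 stop faster (darker).
ISO: 50 → 100 → 200 — 2 stops raised (brighter).
Net: −1 −1 +2 = 0 stops.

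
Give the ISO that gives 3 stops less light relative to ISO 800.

ISO 100

ISO: 800 → 400 → 200 → 100 — 3 stops lower (darker).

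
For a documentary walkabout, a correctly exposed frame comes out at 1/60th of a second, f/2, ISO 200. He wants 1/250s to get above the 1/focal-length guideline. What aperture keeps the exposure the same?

Shutter speed: 1/60 → 1/125 → 1/250 — 2 stops shorter (darker).
Need 2 stops brighter from the aperture: f/2 → f/1.4 → f/1.0.

f/1.0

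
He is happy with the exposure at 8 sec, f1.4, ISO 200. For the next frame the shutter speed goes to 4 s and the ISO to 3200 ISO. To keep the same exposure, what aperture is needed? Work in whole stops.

f/4

Shutter speed: 8 → 4 — 1 stop faster (darker).
ISO: 200 → 400 → 800 → 1600 → 3200 — 4 stops raised (brighter).
Net change so far: 3 stops brighter. Offset with the aperture: f/1.4 → f/2 → f/2.8 → f/4.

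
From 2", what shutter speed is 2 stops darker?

1/2s

Shutter speed: 2 → 1 → 1/2 — 2 stops faster (darker).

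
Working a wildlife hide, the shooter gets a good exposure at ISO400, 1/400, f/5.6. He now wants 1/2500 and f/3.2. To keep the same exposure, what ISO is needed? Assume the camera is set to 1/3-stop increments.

Shutter speed: 1/400 → 1/500 → 1/640 → 1/800 → 1/1000 → 1/1250 → 1/1600 → 1/2000 → 1/2500 — 2 2/3 stops shorter (darker).
Aperture: f/5.6 → f/5 → f/4.5 → f/4 → f/3.5 → f/3.2 — 1 2/3 stops larger aperture (brighter).
Net change so far: 1 stop darker. Offset with the ISO: 400 → 500 → 640 → 800.

ISO 800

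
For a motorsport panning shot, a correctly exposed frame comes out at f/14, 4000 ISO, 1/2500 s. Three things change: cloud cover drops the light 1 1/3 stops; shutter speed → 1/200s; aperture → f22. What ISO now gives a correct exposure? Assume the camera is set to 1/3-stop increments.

ISO 2000

Scene light: 1 1/3 stops darker.
Shutter speed: 1/2500 → 1/2000 → 1/1600 → 1/1250 → 1/1000 → 1/800 → 1/640 → 1/500 → 1/400 → 1/320 → 1/250 → 1/200 — 3 2/3 stops slower (brighter).
Aperture: f/14 → f/16 → f/18 → f/20 → f/22 — 1 1/3 stops stopped down (darker).
Net so far: 1 stop brighter. ISO: 4000 → 3200 → 2500 → 2000.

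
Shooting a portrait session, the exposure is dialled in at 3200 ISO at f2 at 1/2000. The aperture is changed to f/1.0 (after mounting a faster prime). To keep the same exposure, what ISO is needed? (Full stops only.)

ISO 800

Aperture: f/2 → f/1.4 → f/1.0 — 2 stops wider (brighter).
Need 2 stops darker from the ISO: 3200 → 1600 → 800.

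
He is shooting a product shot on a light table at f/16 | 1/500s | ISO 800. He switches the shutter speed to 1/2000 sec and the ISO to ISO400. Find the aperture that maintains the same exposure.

f/5.6

Shutter speed: 1/500 → 1/1000 → 1/2000 — 2 stops faster (darker).
ISO: 800 → 400 — 1 stop dropped (darker).
Net change so far: 3 stops darker. Offset with the aperture: f/16 → f/11 → f/8 → f/5.6.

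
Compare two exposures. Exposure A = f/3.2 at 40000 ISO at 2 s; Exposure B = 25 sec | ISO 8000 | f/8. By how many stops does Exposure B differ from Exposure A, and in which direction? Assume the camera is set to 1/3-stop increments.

1 1/3 stops darker

Aperture: f/3.2 → f/3.5 → f/4 → f/4.5 → f/5 → f/5.6 → f/6.3 → f/7.1 → f/8 — 2 2/3 stops smaller aperture (darker).
Shutter speed: 2 → 2.5 → 3.2 → 4 → 5 → 6 → 8 → 10 → 13 → 15 → 20 → 25 — 3 2/3 stops longer (brighter).
ISO: 40000 → 32000 → 25600 → 20000 → 16000 → 12800 → 10000 → 8000 — 2 1/3 stops lower (darker).
Net: −2 2/3 +3 2/3 −2 1/3 = −1 1/3 stops.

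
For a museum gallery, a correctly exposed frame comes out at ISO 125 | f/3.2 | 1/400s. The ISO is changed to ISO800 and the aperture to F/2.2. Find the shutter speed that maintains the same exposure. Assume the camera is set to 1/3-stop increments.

1/5000s

ISO: 125 → 160 → 200 → 250 → 320 → 400 → 500 → 640 → 800 — 2 2/3 stops higher (brighter).
Aperture: f/3.2 → f/2.8 → f/2.5 → f/2.2 — 1 stop wider (brighter).
Net change so far: 3 2/3 stops brighter. Offset with the shutter speed: 1/400 → 1/500 → 1/640 → 1/800 → 1/1000 → 1/1250 → 1/1600 → 1/2000 → 1/2500 → 1/3200 → 1/4000 → 1/5000.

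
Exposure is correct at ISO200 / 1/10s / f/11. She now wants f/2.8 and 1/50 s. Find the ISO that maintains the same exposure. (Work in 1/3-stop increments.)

Aperture: f/11 → f/10 → f/9 → f/8 → f/7.1 → f/6.3 → f/5.6 → f/5 → f/4.5 → f/4 → f/3.5 → f/3.2 → f/2.8 — 4 stops larger aperture (brighter).
Shutter speed: 1/10 → 1/13 → 1/15 → 1/20 → 1/25 → 1/30 → 1/40 → 1/50 — 2 1/3 stops faster (darker).
Net change so far: 1 2/3 stops brighter. Offset with the ISO: 200 → 160 → 125 → 100 → 80 → 64.

ISO 64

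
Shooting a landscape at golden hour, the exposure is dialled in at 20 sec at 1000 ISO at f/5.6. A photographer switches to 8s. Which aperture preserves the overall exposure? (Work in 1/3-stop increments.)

f/3.5

Shutter speed: 20 → 15 → 13 → 10 → 8 — 1 1/3 stops shorter (darker).
Need 1 1/3 stops brighter from the aperture: f/5.6 → f/5 → f/4.5 → f/4 → f/3.5.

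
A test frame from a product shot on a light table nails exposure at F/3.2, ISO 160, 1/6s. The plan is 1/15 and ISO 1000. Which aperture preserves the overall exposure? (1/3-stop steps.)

Shutter speed: 1/6 → 1/8 → 1/10 → 1/13 → 1/15 — 1 1/3 stops shorter (darker).
ISO: 160 → 200 → 250 → 320 → 400 → 500 → 640 → 800 → 1000 — 2 2/3 stops higher (brighter).
Net change so far: 1 1/3 stops brighter. Offset with the aperture: f/3.2 → f/3.5 → f/4 → f/4.5 → f/5.

f/5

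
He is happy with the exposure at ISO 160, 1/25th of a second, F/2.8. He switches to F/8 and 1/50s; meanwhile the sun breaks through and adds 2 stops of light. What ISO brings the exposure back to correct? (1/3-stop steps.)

Scene light: 2 stops brighter.
Aperture: f/2.8 → f/3.2 → f/3.5 → f/4 → f/4.5 → f/5 → f/5.6 → f/6.3 → f/7.1 → f/8 — 3 stops narrower (darker).
Shutter speed: 1/25 → 1/30 → 1/40 → 1/50 — 1 stop faster (darker).
Net so far: 2 stops darker. ISO: 160 → 200 → 250 → 320 → 400 → 500 → 640.

ISO 640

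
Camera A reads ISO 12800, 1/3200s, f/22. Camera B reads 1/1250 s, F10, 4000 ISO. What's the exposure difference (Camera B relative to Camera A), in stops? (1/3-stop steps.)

2 stops brighter

Aperture: f/22 → f/20 → f/18 → f/16 → f/14 → f/13 → f/11 → f/10 — 2 1/3 stops opened up (brighter).
Shutter speed: 1/3200 → 1/2500 → 1/2000 → 1/1600 → 1/1250 — 1 1/3 stops longer (brighter).
ISO: 12800 → 10000 → 8000 → 6400 → 5000 → 4000 — 1 2/3 stops lower (darker).
Net: +2 1/3 +1 1/3 −1 2/3 = +2 stops.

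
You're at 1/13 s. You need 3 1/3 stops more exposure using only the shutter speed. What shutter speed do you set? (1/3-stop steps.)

Shutter speed: 1/13 → 1/10 → 1/8 → 1/6 → 1/5 → 1/4 → 0.3 → 0.4 → 0.5 → 0.6 → 0.8 — 3 1/3 stops longer (brighter).

0.8 s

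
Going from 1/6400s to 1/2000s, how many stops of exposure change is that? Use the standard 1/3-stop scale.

1/6400 → 1/5000 → 1/4000 → 1/3200 → 1/2500 → 1/2000 — count the steps: 5 third-stops = 1 2/3 stops.

1 2/3 stops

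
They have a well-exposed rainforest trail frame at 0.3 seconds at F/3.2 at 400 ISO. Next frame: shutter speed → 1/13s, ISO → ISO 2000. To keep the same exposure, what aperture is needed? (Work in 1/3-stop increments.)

Shutter speed: 0.3 → 1/4 → 1/5 → 1/6 → 1/8 → 1/10 → 1/13 — 2 stops shorter (darker).
ISO: 400 → 500 → 640 → 800 → 1000 → 1250 → 1600 → 2000 — 2 1/3 stops higher (brighter).
Net change so far: 1/3 stop brighter. Offset with the aperture: f/3.2 → f/3.5.

f/3.5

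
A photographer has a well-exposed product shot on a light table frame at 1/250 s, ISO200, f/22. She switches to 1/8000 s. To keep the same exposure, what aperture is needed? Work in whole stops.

f/4

Shutter speed: 1/250 → 1/500 → 1/1000 → 1/2000 → 1/4000 → 1/8000 — 5 stops faster (darker).
Need 5 stops brighter from the aperture: f/22 → f/16 → f/11 → f/8 → f/5.6 → f/4.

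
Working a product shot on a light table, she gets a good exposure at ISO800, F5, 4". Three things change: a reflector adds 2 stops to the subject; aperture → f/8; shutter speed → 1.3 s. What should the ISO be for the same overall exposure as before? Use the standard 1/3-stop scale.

ISO 1600

Scene light: 2 stops brighter.
Aperture: f/5 → f/5.6 → f/6.3 → f/7.1 → f/8 — 1 1/3 stops narrower (darker).
Shutter speed: 4 → 3.2 → 2.5 → 2 → 1.6 → 1.3 — 1 2/3 stops faster (darker).
Net so far: 1 stop darker. ISO: 800 → 1000 → 1250 → 1600.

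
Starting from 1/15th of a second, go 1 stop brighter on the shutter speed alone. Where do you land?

Shutter speed: 1/15 → 1/8 — 1 stop slower (brighter).

1/8s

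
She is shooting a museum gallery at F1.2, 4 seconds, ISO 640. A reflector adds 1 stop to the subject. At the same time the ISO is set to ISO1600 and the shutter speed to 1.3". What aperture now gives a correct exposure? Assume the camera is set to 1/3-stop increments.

f/1.6

Scene light: 1 stop brighter.
ISO: 640 → 800 → 1000 → 1250 → 1600 — 1 1/3 stops higher (brighter).
Shutter speed: 4 → 3.2 → 2.5 → 2 → 1.6 → 1.3 — 1 2/3 stops faster (darker).
Net so far: 2/3 stop brighter. Aperture: f/1.2 → f/1.4 → f/1.6.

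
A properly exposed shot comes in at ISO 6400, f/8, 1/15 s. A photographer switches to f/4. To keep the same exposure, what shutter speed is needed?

1/60s

Aperture: f/8 → f/5.6 → f/4 — 2 stops larger aperture (brighter).
Need 2 stops darker from the shutter speed: 1/15 → 1/30 → 1/60.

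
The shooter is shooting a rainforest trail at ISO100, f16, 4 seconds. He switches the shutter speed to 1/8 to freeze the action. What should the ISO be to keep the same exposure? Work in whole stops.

Shutter speed: 4 → 2 → 1 → 1/2 → 1/4 → 1/8 — 5 stops faster (darker).
Need 5 stops brighter from the ISO: 100 → 200 → 400 → 800 → 1600 → 3200.

ISO 3200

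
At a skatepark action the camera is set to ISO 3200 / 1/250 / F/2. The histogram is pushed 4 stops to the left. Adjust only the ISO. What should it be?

ISO 51200

Underexposed by 4 stops → need 4 stops brighter.
ISO: 3200 → 6400 → 12800 → 25600 → 51200.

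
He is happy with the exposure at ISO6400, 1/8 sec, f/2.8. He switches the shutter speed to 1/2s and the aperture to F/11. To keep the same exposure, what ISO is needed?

ISO 25600

Shutter speed: 1/8 → 1/4 → 1/2 — 2 stops slower (brighter).
Aperture: f/2.8 → f/4 → f/5.6 → f/8 → f/11 — 4 stops smaller aperture (darker).
Net change so far: 2 stops darker. Offset with the ISO: 6400 → 12800 → 25600.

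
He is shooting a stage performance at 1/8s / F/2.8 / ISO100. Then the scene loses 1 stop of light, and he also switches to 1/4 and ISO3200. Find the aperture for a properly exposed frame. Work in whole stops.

f/16

Scene light: 1 stop darker.
Shutter speed: 1/8 → 1/4 — 1 stop slower (brighter).
ISO: 100 → 200 → 400 → 800 → 1600 → 3200 — 5 stops higher (brighter).
Net so far: 5 stops brighter. Aperture: f/2.8 → f/4 → f/5.6 → f/8 → f/11 → f/16.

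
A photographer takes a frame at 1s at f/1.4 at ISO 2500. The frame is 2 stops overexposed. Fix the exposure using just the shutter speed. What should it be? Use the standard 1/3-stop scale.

1/4s

Overexposed by 2 stops → need 2 stops darker.
Shutter speed: 1 → 0.8 → 0.6 → 0.5 → 0.4 → 0.3 → 1/4.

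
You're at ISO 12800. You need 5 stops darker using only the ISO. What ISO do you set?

ISO: 12800 → 6400 → 3200 → 1600 → 800 → 400 — 5 stops lower (darker).

ISO 400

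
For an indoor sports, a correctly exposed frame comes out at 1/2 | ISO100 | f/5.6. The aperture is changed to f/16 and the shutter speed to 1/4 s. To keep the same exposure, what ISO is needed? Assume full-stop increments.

ISO 1600

Aperture: f/5.6 → f/8 → f/11 → f/16 — 3 stops smaller aperture (darker).
Shutter speed: 1/2 → 1/4 — 1 stop faster (darker).
Net change so far: 4 stops darker. Offset with the ISO: 100 → 200 → 400 → 800 → 1600.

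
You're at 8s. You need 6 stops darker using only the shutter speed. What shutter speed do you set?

Shutter speed: 8 → 4 → 2 → 1 → 1/2 → 1/4 → 1/8 — 6 stops shorter (darker).

1/8s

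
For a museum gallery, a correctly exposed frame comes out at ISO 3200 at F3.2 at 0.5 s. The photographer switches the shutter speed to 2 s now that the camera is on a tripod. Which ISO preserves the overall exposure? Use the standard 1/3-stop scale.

Shutter speed: 0.5 → 0.6 → 0.8 → 1 → 1.3 → 1.6 → 2 — 2 stops slower (brighter).
Need 2 stops darker from the ISO: 3200 → 2500 → 2000 → 1600 → 1250 → 1000 → 800.

ISO 800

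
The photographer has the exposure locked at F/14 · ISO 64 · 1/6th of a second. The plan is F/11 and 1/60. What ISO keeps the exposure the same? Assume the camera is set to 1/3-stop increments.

ISO 400

Aperture: f/14 → f/13 → f/11 — 2/3 stop larger aperture (brighter).
Shutter speed: 1/6 → 1/8 → 1/10 → 1/13 → 1/15 → 1/20 → 1/25 → 1/30 → 1/40 → 1/50 → 1/60 — 3 1/3 stops faster (darker).
Net change so far: 2 2/3 stops darker. Offset with the ISO: 64 → 80 → 100 → 125 → 160 → 200 → 250 → 320 → 400.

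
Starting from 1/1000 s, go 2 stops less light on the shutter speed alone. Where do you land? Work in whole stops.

Shutter speed: 1/1000 → 1/2000 → 1/4000 — 2 stops faster (darker).

1/4000s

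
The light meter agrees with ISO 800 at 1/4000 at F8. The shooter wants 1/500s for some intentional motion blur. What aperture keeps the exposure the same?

Shutter speed: 1/4000 → 1/2000 → 1/1000 → 1/500 — 3 stops slower (brighter).
Need 3 stops darker from the aperture: f/8 → f/11 → f/16 → f/22.

f/22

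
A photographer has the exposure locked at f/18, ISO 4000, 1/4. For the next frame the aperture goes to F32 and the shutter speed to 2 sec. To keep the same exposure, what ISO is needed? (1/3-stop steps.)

Aperture: f/18 → f/20 → f/22 → f/25 → f/29 → f/32 — 1 2/3 stops smaller aperture (darker).
Shutter speed: 1/4 → 0.3 → 0.4 → 0.5 → 0.6 → 0.8 → 1 → 1.3 → 1.6 → 2 — 3 stops slower (brighter).
Net change so far: 1 1/3 stops brighter. Offset with the ISO: 4000 → 3200 → 2500 → 2000 → 1600.

ISO 1600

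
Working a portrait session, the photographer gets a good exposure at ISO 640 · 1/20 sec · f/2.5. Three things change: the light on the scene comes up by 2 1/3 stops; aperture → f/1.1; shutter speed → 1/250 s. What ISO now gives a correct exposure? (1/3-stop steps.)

ISO 320

Scene light: 2 1/3 stops brighter.
Aperture: f/2.5 → f/2.2 → f/2 → f/1.8 → f/1.6 → f/1.4 → f/1.2 → f/1.1 — 2 1/3 stops wider (brighter).
Shutter speed: 1/20 → 1/25 → 1/30 → 1/40 → 1/50 → 1/60 → 1/80 → 1/100 → 1/125 → 1/160 → 1/200 → 1/250 — 3 2/3 stops faster (darker).
Net so far: 1 stop brighter. ISO: 640 → 500 → 400 → 320.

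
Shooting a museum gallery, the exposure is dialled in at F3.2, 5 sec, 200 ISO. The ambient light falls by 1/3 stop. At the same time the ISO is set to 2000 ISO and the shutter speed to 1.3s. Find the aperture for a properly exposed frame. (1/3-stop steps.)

f/4.5

Scene light: 1/3 stop darker.
ISO: 200 → 250 → 320 → 400 → 500 → 640 → 800 → 1000 → 1250 → 1600 → 2000 — 3 1/3 stops higher (brighter).
Shutter speed: 5 → 4 → 3.2 → 2.5 → 2 → 1.6 → 1.3 — 2 stops faster (darker).
Net so far: 1 stop brighter. Aperture: f/3.2 → f/3.5 → f/4 → f/4.5.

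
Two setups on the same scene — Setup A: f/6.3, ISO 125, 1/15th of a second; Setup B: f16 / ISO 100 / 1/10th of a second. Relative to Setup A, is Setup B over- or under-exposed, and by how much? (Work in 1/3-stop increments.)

Aperture: f/6.3 → f/7.1 → f/8 → f/9 → f/10 → f/11 → f/13 → f/14 → f/16 — 2 2/3 stops narrower (darker).
Shutter speed: 1/15 → 1/13 → 1/10 — 2/3 stop longer (brighter).
ISO: 125 → 100 — 1/3 stop lower (darker).
Net: −2 2/3 +2/3 −1/3 = −2 1/3 stops.

2 1/3 stops darker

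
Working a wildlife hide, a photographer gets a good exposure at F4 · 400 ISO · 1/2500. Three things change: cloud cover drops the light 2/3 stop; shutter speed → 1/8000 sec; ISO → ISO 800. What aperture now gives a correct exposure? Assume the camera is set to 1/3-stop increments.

f/2.5

Scene light: 2/3 stop darker.
Shutter speed: 1/2500 → 1/3200 → 1/4000 → 1/5000 → 1/6400 → 1/8000 — 1 2/3 stops faster (darker).
ISO: 400 → 500 → 640 → 800 — 1 stop higher (brighter).
Net so far: 1 1/3 stops darker. Aperture: f/4 → f/3.5 → f/3.2 → f/2.8 → f/2.5.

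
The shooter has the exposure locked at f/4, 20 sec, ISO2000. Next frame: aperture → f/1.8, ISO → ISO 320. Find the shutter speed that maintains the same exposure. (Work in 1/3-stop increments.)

25 s

Aperture: f/4 → f/3.5 → f/3.2 → f/2.8 → f/2.5 → f/2.2 → f/2 → f/1.8 — 2 1/3 stops larger aperture (brighter).
ISO: 2000 → 1600 → 1250 → 1000 → 800 → 640 → 500 → 400 → 320 — 2 2/3 stops dropped (darker).
Net change so far: 1/3 stop darker. Offset with the shutter speed: 20 → 25.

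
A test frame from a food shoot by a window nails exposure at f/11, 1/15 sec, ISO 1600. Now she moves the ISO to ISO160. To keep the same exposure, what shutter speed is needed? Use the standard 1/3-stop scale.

0.6 s

ISO: 1600 → 1250 → 1000 → 800 → 640 → 500 → 400 → 320 → 250 → 200 → 160 — 3 1/3 stops dropped (darker).
Need 3 1/3 stops brighter from the shutter speed: 1/15 → 1/13 → 1/10 → 1/8 → 1/6 → 1/5 → 1/4 → 0.3 → 0.4 → 0.5 → 0.6.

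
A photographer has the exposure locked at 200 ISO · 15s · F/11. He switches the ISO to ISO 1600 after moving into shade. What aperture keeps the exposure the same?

ISO: 200 → 400 → 800 → 1600 — 3 stops higher (brighter).
Need 3 stops darker from the aperture: f/11 → f/16 → f/22 → f/32.

f/32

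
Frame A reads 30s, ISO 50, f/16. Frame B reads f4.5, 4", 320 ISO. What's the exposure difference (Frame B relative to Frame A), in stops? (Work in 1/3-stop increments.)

3 1/3 stops brighter

Aperture: f/16 → f/14 → f/13 → f/11 → f/10 → f/9 → f/8 → f/7.1 → f/6.3 → f/5.6 → f/5 → f/4.5 — 3 2/3 stops wider (brighter).
Shutter speed: 30 → 25 → 20 → 15 → 13 → 10 → 8 → 6 → 5 → 4 — 3 stops shorter (darker).
ISO: 50 → 64 → 80 → 100 → 125 → 160 → 200 → 250 → 320 — 2 2/3 stops higher (brighter).
Net: +3 2/3 −3 +2 2/3 = +3 1/3 stops.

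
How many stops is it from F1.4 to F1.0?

f/1.4 → f/1.0 — count the steps: 1 stop.

1 stop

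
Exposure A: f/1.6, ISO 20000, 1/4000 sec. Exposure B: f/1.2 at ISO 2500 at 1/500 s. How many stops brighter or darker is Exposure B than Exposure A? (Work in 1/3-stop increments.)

2/3 stop brighter

Aperture: f/1.6 → f/1.4 → f/1.2 — 2/3 stop opened up (brighter).
Shutter speed: 1/4000 → 1/3200 → 1/2500 → 1/2000 → 1/1600 → 1/1250 → 1/1000 → 1/800 → 1/640 → 1/500 — 3 stops slower (brighter).
ISO: 20000 → 16000 → 12800 → 10000 → 8000 → 6400 → 5000 → 4000 → 3200 → 2500 — 3 stops dropped (darker).
Net: +2/3 +3 −3 = +2/3 stops.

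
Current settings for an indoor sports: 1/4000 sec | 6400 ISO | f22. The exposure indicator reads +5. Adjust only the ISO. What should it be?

Overexposed by 5 stops → need 5 stops darker.
ISO: 6400 → 3200 → 1600 → 800 → 400 → 200.

ISO 200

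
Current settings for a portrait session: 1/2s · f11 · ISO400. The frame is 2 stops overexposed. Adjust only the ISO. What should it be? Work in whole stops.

ISO 100

Overexposed by 2 stops → need 2 stops darker.
ISO: 400 → 200 → 100.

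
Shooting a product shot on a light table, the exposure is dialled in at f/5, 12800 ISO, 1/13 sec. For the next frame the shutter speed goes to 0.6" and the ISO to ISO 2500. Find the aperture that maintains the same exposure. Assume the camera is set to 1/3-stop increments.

Shutter speed: 1/13 → 1/10 → 1/8 → 1/6 → 1/5 → 1/4 → 0.3 → 0.4 → 0.5 → 0.6 — 3 stops slower (brighter).
ISO: 12800 → 10000 → 8000 → 6400 → 5000 → 4000 → 3200 → 2500 — 2 1/3 stops dropped (darker).
Net change so far: 2/3 stop brighter. Offset with the aperture: f/5 → f/5.6 → f/6.3.

f/6.3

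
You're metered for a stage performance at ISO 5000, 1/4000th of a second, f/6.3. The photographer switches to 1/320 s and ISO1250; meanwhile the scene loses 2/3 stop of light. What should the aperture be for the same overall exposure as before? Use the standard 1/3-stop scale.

Scene light: 2/3 stop darker.
Shutter speed: 1/4000 → 1/3200 → 1/2500 → 1/2000 → 1/1600 → 1/1250 → 1/1000 → 1/800 → 1/640 → 1/500 → 1/400 → 1/320 — 3 2/3 stops slower (brighter).
ISO: 5000 → 4000 → 3200 → 2500 → 2000 → 1600 → 1250 — 2 stops dropped (darker).
Net so far: 1 stop brighter. Aperture: f/6.3 → f/7.1 → f/8 → f/9.

f/9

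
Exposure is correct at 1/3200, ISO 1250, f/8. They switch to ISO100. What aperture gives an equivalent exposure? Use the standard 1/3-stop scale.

f/2.2

ISO: 1250 → 1000 → 800 → 640 → 500 → 400 → 320 → 250 → 200 → 160 → 125 → 100 — 3 2/3 stops dropped (darker).
Need 3 2/3 stops brighter from the aperture: f/8 → f/7.1 → f/6.3 → f/5.6 → f/5 → f/4.5 → f/4 → f/3.5 → f/3.2 → f/2.8 → f/2.5 → f/2.2.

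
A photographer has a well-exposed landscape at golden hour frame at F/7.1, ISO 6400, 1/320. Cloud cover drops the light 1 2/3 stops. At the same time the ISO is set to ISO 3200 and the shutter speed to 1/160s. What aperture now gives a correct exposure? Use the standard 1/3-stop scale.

Scene light: 1 2/3 stops darker.
ISO: 6400 → 5000 → 4000 → 3200 — 1 stop lower (darker).
Shutter speed: 1/320 → 1/250 → 1/200 → 1/160 — 1 stop slower (brighter).
Net so far: 1 2/3 stops darker. Aperture: f/7.1 → f/6.3 → f/5.6 → f/5 → f/4.5 → f/4.

f/4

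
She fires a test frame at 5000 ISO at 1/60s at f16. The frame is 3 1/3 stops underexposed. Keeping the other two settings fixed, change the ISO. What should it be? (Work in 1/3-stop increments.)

Underexposed by 3 1/3 stops → need 3 1/3 stops brighter.
ISO: 5000 → 6400 → 8000 → 10000 → 12800 → 16000 → 20000 → 25600 → 32000 → 40000 → 51200.

ISO 51200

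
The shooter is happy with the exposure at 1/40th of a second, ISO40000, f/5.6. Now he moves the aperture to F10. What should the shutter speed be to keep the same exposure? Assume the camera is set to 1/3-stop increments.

1/13s

Aperture: f/5.6 → f/6.3 → f/7.1 → f/8 → f/9 → f/10 — 1 2/3 stops smaller aperture (darker).
Need 1 2/3 stops brighter from the shutter speed: 1/40 → 1/30 → 1/25 → 1/20 → 1/15 → 1/13.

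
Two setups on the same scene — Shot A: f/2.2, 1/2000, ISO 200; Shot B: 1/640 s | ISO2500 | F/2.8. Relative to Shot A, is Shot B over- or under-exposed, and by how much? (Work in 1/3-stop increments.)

Aperture: f/2.2 → f/2.5 → f/2.8 — 2/3 stop stopped down (darker).
Shutter speed: 1/2000 → 1/1600 → 1/1250 → 1/1000 → 1/800 → 1/640 — 1 2/3 stops slower (brighter).
ISO: 200 → 250 → 320 → 400 → 500 → 640 → 800 → 1000 → 1250 → 1600 → 2000 → 2500 — 3 2/3 stops higher (brighter).
Net: −2/3 +1 2/3 +3 2/3 = +4 2/3 stops.

4 2/3 stops brighter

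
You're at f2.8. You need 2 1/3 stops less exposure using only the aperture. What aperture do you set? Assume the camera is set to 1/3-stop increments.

f/6.3

Aperture: f/2.8 → f/3.2 → f/3.5 → f/4 → f/4.5 → f/5 → f/5.6 → f/6.3 — 2 1/3 stops stopped down (darker).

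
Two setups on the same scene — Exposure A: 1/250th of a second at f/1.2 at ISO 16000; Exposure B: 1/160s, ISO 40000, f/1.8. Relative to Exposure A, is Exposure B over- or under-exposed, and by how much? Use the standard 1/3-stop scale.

1 stop brighter

Aperture: f/1.2 → f/1.4 → f/1.6 → f/1.8 — 1 stop narrower (darker).
Shutter speed: 1/250 → 1/200 → 1/160 — 2/3 stop longer (brighter).
ISO: 16000 → 20000 → 25600 → 32000 → 40000 — 1 1/3 stops higher (brighter).
Net: −1 +2/3 +1 1/3 = +1 stop.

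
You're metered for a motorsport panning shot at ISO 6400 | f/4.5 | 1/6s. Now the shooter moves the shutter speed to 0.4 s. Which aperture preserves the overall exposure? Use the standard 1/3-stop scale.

Shutter speed: 1/6 → 1/5 → 1/4 → 0.3 → 0.4 — 1 1/3 stops longer (brighter).
Need 1 1/3 stops darker from the aperture: f/4.5 → f/5 → f/5.6 → f/6.3 → f/7.1.

f/7.1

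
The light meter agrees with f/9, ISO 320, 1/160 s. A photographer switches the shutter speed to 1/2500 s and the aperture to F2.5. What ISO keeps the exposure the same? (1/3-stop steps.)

Shutter speed: 1/160 → 1/200 → 1/250 → 1/320 → 1/400 → 1/500 → 1/640 → 1/800 → 1/1000 → 1/1250 → 1/1600 → 1/2000 → 1/2500 — 4 stops faster (darker).
Aperture: f/9 → f/8 → f/7.1 → f/6.3 → f/5.6 → f/5 → f/4.5 → f/4 → f/3.5 → f/3.2 → f/2.8 → f/2.5 — 3 2/3 stops larger aperture (brighter).
Net change so far: 1/3 stop darker. Offset with the ISO: 320 → 400.

ISO 400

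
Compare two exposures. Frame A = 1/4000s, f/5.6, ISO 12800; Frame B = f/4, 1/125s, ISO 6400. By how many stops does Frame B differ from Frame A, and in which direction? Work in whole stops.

Aperture: f/5.6 → f/4 — 1 stop opened up (brighter).
Shutter speed: 1/4000 → 1/2000 → 1/1000 → 1/500 → 1/250 → 1/125 — 5 stops slower (brighter).
ISO: 12800 → 6400 — 1 stop lower (darker).
Net: +1 +5 −1 = +5 stops.

5 stops brighter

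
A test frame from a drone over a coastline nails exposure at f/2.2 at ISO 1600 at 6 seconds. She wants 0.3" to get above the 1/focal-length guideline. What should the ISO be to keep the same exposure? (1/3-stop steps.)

ISO 32000

Shutter speed: 6 → 5 → 4 → 3.2 → 2.5 → 2 → 1.6 → 1.3 → 1 → 0.8 → 0.6 → 0.5 → 0.4 → 0.3 — 4 1/3 stops shorter (darker).
Need 4 1/3 stops brighter from the ISO: 1600 → 2000 → 2500 → 3200 → 4000 → 5000 → 6400 → 8000 → 10000 → 12800 → 16000 → 20000 → 25600 → 32000.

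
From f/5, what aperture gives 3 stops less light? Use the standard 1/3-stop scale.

Aperture: f/5 → f/5.6 → f/6.3 → f/7.1 → f/8 → f/9 → f/10 → f/11 → f/13 → f/14 — 3 stops narrower (darker).

f/14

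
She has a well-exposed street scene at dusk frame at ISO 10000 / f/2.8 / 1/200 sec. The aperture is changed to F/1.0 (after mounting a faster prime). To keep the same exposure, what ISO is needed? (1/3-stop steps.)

Aperture: f/2.8 → f/2.5 → f/2.2 → f/2 → f/1.8 → f/1.6 → f/1.4 → f/1.2 → f/1.1 → f/1.0 — 3 stops wider (brighter).
Need 3 stops darker from the ISO: 10000 → 8000 → 6400 → 5000 → 4000 → 3200 → 2500 → 2000 → 1600 → 1250.

ISO 1250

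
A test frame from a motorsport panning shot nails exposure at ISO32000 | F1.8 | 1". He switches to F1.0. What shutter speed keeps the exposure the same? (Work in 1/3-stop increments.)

0.3 s

Aperture: f/1.8 → f/1.6 → f/1.4 → f/1.2 → f/1.1 → f/1.0 — 1 2/3 stops opened up (brighter).
Need 1 2/3 stops darker from the shutter speed: 1 → 0.8 → 0.6 → 0.5 → 0.4 → 0.3.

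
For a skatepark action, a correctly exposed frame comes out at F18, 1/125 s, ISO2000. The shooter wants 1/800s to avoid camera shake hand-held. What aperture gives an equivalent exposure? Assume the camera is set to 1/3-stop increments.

Shutter speed: 1/125 → 1/160 → 1/200 → 1/250 → 1/320 → 1/400 → 1/500 → 1/640 → 1/800 — 2 2/3 stops shorter (darker).
Need 2 2/3 stops brighter from the aperture: f/18 → f/16 → f/14 → f/13 → f/11 → f/10 → f/9 → f/8 → f/7.1.

f/7.1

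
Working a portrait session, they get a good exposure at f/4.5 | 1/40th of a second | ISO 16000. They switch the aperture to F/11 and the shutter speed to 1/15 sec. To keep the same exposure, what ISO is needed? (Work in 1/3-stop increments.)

ISO 40000

Aperture: f/4.5 → f/5 → f/5.6 → f/6.3 → f/7.1 → f/8 → f/9 → f/10 → f/11 — 2 2/3 stops stopped down (darker).
Shutter speed: 1/40 → 1/30 → 1/25 → 1/20 → 1/15 — 1 1/3 stops longer (brighter).
Net change so far: 1 1/3 stops darker. Offset with the ISO: 16000 → 20000 → 25600 → 32000 → 40000.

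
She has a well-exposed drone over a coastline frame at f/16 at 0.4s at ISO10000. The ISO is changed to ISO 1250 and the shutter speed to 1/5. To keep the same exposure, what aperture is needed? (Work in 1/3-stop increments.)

ISO: 10000 → 8000 → 6400 → 5000 → 4000 → 3200 → 2500 → 2000 → 1600 → 1250 — 3 stops lower (darker).
Shutter speed: 0.4 → 0.3 → 1/4 → 1/5 — 1 stop faster (darker).
Net change so far: 4 stops darker. Offset with the aperture: f/16 → f/14 → f/13 → f/11 → f/10 → f/9 → f/8 → f/7.1 → f/6.3 → f/5.6 → f/5 → f/4.5 → f/4.

f/4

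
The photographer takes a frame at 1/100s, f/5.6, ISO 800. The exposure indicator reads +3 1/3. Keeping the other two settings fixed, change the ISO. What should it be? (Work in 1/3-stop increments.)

Overexposed by 3 1/3 stops → need 3 1/3 stops darker.
ISO: 800 → 640 → 500 → 400 → 320 → 250 → 200 → 160 → 125 → 100 → 80.

ISO 80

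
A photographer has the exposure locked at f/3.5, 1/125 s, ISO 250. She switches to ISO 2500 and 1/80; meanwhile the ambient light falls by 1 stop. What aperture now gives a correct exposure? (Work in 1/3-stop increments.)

Scene light: 1 stop darker.
ISO: 250 → 320 → 400 → 500 → 640 → 800 → 1000 → 1250 → 1600 → 2000 → 2500 — 3 1/3 stops raised (brighter).
Shutter speed: 1/125 → 1/100 → 1/80 — 2/3 stop slower (brighter).
Net so far: 3 stops brighter. Aperture: f/3.5 → f/4 → f/4.5 → f/5 → f/5.6 → f/6.3 → f/7.1 → f/8 → f/9 → f/10.

f/10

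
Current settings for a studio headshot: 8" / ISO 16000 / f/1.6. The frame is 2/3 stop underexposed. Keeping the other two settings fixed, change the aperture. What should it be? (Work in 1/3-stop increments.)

Underexposed by 2/3 stop → need 2/3 stop brighter.
Aperture: f/1.6 → f/1.4 → f/1.2.

f/1.2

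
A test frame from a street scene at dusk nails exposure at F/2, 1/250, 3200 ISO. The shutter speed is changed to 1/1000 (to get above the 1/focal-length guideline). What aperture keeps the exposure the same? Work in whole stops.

Shutter speed: 1/250 → 1/500 → 1/1000 — 2 stops shorter (darker).
Need 2 stops brighter from the aperture: f/2 → f/1.4 → f/1.0.

f/1.0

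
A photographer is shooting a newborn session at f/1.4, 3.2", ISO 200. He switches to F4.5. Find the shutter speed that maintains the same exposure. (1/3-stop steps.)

Aperture: f/1.4 → f/1.6 → f/1.8 → f/2 → f/2.2 → f/2.5 → f/2.8 → f/3.2 → f/3.5 → f/4 → f/4.5 — 3 1/3 stops smaller aperture (darker).
Need 3 1/3 stops brighter from the shutter speed: 3.2 → 4 → 5 → 6 → 8 → 10 → 13 → 15 → 20 → 25 → 30.

30 s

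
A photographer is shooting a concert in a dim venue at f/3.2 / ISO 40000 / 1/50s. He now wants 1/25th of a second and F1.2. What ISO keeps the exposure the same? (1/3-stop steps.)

ISO 3200

Shutter speed: 1/50 → 1/40 → 1/30 → 1/25 — 1 stop longer (brighter).
Aperture: f/3.2 → f/2.8 → f/2.5 → f/2.2 → f/2 → f/1.8 → f/1.6 → f/1.4 → f/1.2 — 2 2/3 stops larger aperture (brighter).
Net change so far: 3 2/3 stops brighter. Offset with the ISO: 40000 → 32000 → 25600 → 20000 → 16000 → 12800 → 10000 → 8000 → 6400 → 5000 → 4000 → 3200.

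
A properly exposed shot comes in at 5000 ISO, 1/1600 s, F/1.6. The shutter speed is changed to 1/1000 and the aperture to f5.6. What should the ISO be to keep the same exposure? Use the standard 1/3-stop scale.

ISO 40000

Shutter speed: 1/1600 → 1/1250 → 1/1000 — 2/3 stop longer (brighter).
Aperture: f/1.6 → f/1.8 → f/2 → f/2.2 → f/2.5 → f/2.8 → f/3.2 → f/3.5 → f/4 → f/4.5 → f/5 → f/5.6 — 3 2/3 stops smaller aperture (darker).
Net change so far: 3 stops darker. Offset with the ISO: 5000 → 6400 → 8000 → 10000 → 12800 → 16000 → 20000 → 25600 → 32000 → 40000.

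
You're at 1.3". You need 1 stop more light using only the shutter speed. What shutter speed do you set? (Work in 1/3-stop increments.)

Shutter speed: 1.3 → 1.6 → 2 → 2.5 — 1 stop longer (brighter).

2.5 s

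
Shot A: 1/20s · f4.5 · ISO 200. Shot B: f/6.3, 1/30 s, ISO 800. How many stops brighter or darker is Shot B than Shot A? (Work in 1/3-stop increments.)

Aperture: f/4.5 → f/5 → f/5.6 → f/6.3 — 1 stop narrower (darker).
Shutter speed: 1/20 → 1/25 → 1/30 — 2/3 stop shorter (darker).
ISO: 200 → 250 → 320 → 400 → 500 → 640 → 800 — 2 stops higher (brighter).
Net: −1 −2/3 +2 = +1/3 stops.

1/3 stop brighter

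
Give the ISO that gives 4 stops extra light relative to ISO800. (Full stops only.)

ISO: 800 → 1600 → 3200 → 6400 → 12800 — 4 stops raised (brighter).

ISO 12800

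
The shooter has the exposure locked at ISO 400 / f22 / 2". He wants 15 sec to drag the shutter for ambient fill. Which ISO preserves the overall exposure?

Shutter speed: 2 → 4 → 8 → 15 — 3 stops longer (brighter).
Need 3 stops darker from the ISO: 400 → 200 → 100 → 50.

ISO 50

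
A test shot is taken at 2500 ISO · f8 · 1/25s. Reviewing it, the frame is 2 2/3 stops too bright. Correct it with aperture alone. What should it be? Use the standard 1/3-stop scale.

f/20

Overexposed by 2 2/3 stops → need 2 2/3 stops darker.
Aperture: f/8 → f/9 → f/10 → f/11 → f/13 → f/14 → f/16 → f/18 → f/20.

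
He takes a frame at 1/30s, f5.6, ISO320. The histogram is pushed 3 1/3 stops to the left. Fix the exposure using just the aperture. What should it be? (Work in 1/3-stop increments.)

f/1.8

Underexposed by 3 1/3 stops → need 3 1/3 stops brighter.
Aperture: f/5.6 → f/5 → f/4.5 → f/4 → f/3.5 → f/3.2 → f/2.8 → f/2.5 → f/2.2 → f/2 → f/1.8.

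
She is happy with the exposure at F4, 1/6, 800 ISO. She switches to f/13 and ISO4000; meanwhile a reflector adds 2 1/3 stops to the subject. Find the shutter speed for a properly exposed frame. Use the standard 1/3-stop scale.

1/15s

Scene light: 2 1/3 stops brighter.
Aperture: f/4 → f/4.5 → f/5 → f/5.6 → f/6.3 → f/7.1 → f/8 → f/9 → f/10 → f/11 → f/13 — 3 1/3 stops smaller aperture (darker).
ISO: 800 → 1000 → 1250 → 1600 → 2000 → 2500 → 3200 → 4000 — 2 1/3 stops higher (brighter).
Net so far: 1 1/3 stops brighter. Shutter speed: 1/6 → 1/8 → 1/10 → 1/13 → 1/15.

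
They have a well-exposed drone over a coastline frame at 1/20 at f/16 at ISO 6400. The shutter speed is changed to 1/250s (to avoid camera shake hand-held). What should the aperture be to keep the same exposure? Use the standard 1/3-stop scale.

f/4.5

Shutter speed: 1/20 → 1/25 → 1/30 → 1/40 → 1/50 → 1/60 → 1/80 → 1/100 → 1/125 → 1/160 → 1/200 → 1/250 — 3 2/3 stops shorter (darker).
Need 3 2/3 stops brighter from the aperture: f/16 → f/14 → f/13 → f/11 → f/10 → f/9 → f/8 → f/7.1 → f/6.3 → f/5.6 → f/5 → f/4.5.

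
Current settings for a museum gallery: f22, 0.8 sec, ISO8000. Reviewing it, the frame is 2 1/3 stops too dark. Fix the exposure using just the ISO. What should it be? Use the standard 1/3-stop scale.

Underexposed by 2 1/3 stops → need 2 1/3 stops brighter.
ISO: 8000 → 10000 → 12800 → 16000 → 20000 → 25600 → 32000 → 40000.

ISO 40000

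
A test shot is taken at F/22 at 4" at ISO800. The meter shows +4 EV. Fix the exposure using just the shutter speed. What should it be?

Overexposed by 4 stops → need 4 stops darker.
Shutter speed: 4 → 2 → 1 → 1/2 → 1/4.

1/4s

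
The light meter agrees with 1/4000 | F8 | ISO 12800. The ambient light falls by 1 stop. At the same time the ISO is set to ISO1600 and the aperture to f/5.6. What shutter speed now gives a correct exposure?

Scene light: 1 stop darker.
ISO: 12800 → 6400 → 3200 → 1600 — 3 stops lower (darker).
Aperture: f/8 → f/5.6 — 1 stop wider (brighter).
Net so far: 3 stops darker. Shutter speed: 1/4000 → 1/2000 → 1/1000 → 1/500.

1/500s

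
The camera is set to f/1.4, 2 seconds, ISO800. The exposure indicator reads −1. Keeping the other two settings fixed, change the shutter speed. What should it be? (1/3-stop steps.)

Underexposed by 1 stop → need 1 stop brighter.
Shutter speed: 2 → 2.5 → 3.2 → 4.

4 s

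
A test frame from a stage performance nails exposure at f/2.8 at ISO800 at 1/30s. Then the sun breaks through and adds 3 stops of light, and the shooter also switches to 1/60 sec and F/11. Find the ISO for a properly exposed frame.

Scene light: 3 stops brighter.
Shutter speed: 1/30 → 1/60 — 1 stop shorter (darker).
Aperture: f/2.8 → f/4 → f/5.6 → f/8 → f/11 — 4 stops stopped down (darker).
Net so far: 2 stops darker. ISO: 800 → 1600 → 3200.

ISO 3200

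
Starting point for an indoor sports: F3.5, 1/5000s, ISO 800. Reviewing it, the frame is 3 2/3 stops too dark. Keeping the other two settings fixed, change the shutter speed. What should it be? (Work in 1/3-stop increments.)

1/400s

Underexposed by 3 2/3 stops → need 3 2/3 stops brighter.
Shutter speed: 1/5000 → 1/4000 → 1/3200 → 1/2500 → 1/2000 → 1/1600 → 1/1250 → 1/1000 → 1/800 → 1/640 → 1/500 → 1/400.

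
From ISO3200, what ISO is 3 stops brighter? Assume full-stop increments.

ISO: 3200 → 6400 → 12800 → 25600 — 3 stops higher (brighter).

ISO 25600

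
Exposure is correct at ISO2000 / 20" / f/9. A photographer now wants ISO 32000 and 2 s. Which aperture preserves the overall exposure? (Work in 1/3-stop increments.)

f/11

ISO: 2000 → 2500 → 3200 → 4000 → 5000 → 6400 → 8000 → 10000 → 12800 → 16000 → 20000 → 25600 → 32000 — 4 stops higher (brighter).
Shutter speed: 20 → 15 → 13 → 10 → 8 → 6 → 5 → 4 → 3.2 → 2.5 → 2 — 3 1/3 stops shorter (darker).
Net change so far: 2/3 stop brighter. Offset with the aperture: f/9 → f/10 → f/11.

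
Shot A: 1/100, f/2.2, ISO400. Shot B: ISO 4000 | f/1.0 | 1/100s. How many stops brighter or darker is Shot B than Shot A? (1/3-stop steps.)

Aperture: f/2.2 → f/2 → f/1.8 → f/1.6 → f/1.4 → f/1.2 → f/1.1 → f/1.0 — 2 1/3 stops wider (brighter).
Shutter speed: unchanged.
ISO: 400 → 500 → 640 → 800 → 1000 → 1250 → 1600 → 2000 → 2500 → 3200 → 4000 — 3 1/3 stops raised (brighter).
Net: +2 1/3 +3 1/3 = +5 2/3 stops.

5 2/3 stops brighter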